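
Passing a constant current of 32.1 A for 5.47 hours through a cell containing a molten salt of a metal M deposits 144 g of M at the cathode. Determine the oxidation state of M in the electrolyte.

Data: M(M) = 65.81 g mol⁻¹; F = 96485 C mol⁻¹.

Q = I·t = 32.10 A × 19692 s = 632100 C, so n(e⁻) = 632100/96485 = 6.551 mol.
n(M) deposited = 144 / 65.81 = 2.188 mol.
Electrons per atom = n(e⁻)/n(M) = 6.551 / 2.188 = 2.99 ≈ 3, so the ion is M³⁺.

+3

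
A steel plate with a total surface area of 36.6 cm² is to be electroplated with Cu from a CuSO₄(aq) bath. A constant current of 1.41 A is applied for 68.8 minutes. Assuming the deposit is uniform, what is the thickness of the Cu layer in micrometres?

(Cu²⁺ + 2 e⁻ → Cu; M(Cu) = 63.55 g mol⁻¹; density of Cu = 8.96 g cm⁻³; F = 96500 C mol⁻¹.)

Q = I·t = 1.410 × 4128.0 = 5820 C; n(e⁻) = 0.06032 mol.
n(Cu) = n(e⁻)/2 = 0.03016 mol, so m = 0.03016 × 63.55 = 1.917 g.
Volume = m/ρ = 1.917 / 8.96 = 0.2139 cm³.
Thickness = V/A = 0.2139 / 36.6 = 0.00584 cm = 58.4 μm.

58.4 μm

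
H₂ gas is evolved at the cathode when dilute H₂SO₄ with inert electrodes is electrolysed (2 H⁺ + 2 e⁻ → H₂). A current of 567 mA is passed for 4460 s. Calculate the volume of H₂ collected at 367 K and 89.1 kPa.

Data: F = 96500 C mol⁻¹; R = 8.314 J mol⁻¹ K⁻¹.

Q = I·t = 0.5670 A × 4460.0 s = 2529 C.
n(e⁻) = Q/F = 2529 / 96500 = 0.02621 mol.
2 electrons are transferred per H₂ molecule, so n(H₂) = 0.02621 / 2 = 0.01310 mol.
V = nRT/P = (0.01310 × 8.314 × 367) / (89.1 × 10³ Pa) = 4.49 × 10⁻⁴ m³ = 0.449 L.

0.449 L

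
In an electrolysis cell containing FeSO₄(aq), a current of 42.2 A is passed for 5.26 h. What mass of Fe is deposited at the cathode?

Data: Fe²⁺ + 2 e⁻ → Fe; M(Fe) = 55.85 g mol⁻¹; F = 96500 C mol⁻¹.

231 g

Q = I·t = 42.20 A × 18936 s = 799100 C.
n(e⁻) = Q/F = 799100 / 96500 = 8.281 mol.
Fe²⁺ + 2 e⁻ → Fe, so n(Fe) = n(e⁻)/2 = 4.140 mol.
m = n·M = 4.140 × 55.85 = 231 g.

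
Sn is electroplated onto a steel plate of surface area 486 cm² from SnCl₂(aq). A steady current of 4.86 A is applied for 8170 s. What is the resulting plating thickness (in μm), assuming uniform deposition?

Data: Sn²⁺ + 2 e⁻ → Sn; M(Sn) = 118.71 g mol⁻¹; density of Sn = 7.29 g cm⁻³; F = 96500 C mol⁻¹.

Q = I·t = 4.860 × 8170.0 = 39710 C; n(e⁻) = 0.4115 mol.
n(Sn) = n(e⁻)/2 = 0.2057 mol, so m = 0.2057 × 118.71 = 24.42 g.
Volume = m/ρ = 24.42 / 7.29 = 3.350 cm³.
Thickness = V/A = 3.350 / 486 = 0.00689 cm = 68.9 μm.

68.9 μm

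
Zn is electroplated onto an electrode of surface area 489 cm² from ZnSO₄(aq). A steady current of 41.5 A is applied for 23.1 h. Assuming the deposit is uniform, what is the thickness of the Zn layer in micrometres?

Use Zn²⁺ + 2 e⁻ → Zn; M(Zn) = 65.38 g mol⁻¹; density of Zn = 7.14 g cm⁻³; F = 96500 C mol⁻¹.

Q = I·t = 41.50 × 83160 = 3451000 C; n(e⁻) = 35.76 mol.
n(Zn) = n(e⁻)/2 = 17.88 mol, so m = 17.88 × 65.38 = 1169 g.
Volume = m/ρ = 1169 / 7.14 = 163.7 cm³.
Thickness = V/A = 163.7 / 489 = 0.335 cm = 3350 μm.

3350 μm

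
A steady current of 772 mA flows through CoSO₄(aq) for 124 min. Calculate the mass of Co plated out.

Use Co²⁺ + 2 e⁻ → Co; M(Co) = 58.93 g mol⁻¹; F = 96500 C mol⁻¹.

Q = I·t = 0.7720 A × 7440.0 s = 5744 C.
n(e⁻) = Q/F = 5744 / 96500 = 0.05952 mol.
Co²⁺ + 2 e⁻ → Co, so n(Co) = n(e⁻)/2 = 0.02976 mol.
m = n·M = 0.02976 × 58.93 = 1.75 g.

1.75 g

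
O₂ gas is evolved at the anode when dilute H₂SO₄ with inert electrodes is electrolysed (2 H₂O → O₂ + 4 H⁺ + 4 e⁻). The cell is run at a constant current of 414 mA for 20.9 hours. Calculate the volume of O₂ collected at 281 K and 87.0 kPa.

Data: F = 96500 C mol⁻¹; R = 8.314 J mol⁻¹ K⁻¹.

2.17 L

Q = I·t = 0.4140 A × 75240 s = 31150 C.
n(e⁻) = Q/F = 31150 / 96500 = 0.3228 mol.
4 electrons are transferred per O₂ molecule, so n(O₂) = 0.3228 / 4 = 0.08070 mol.
V = nRT/P = (0.08070 × 8.314 × 281) / (87.0 × 10³ Pa) = 0.00217 m³ = 2.17 L.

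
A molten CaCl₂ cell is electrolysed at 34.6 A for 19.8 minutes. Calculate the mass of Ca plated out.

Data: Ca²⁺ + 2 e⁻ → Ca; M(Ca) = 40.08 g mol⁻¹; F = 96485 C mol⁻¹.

8.54 g

Q = I·t = 34.60 A × 1188.0 s = 41100 C.
n(e⁻) = Q/F = 41100 / 96485 = 0.4260 mol.
Ca²⁺ + 2 e⁻ → Ca, so n(Ca) = n(e⁻)/2 = 0.2130 mol.
m = n·M = 0.2130 × 40.08 = 8.54 g.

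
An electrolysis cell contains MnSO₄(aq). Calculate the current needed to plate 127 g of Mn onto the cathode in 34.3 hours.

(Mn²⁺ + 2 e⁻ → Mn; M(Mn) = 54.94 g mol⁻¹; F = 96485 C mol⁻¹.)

3.61 A

n(Mn) = 127 / 54.94 = 2.312 mol.
n(e⁻) = 2 × 2.312 = 4.623 mol.
Q = n(e⁻)·F = 4.623 × 96485 = 446100 C.
I = Q/t = 446100 / 123480 s = 3.61 A.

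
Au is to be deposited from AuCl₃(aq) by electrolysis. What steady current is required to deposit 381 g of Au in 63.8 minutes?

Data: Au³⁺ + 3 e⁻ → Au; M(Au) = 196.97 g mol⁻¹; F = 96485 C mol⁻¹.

146 A

n(Au) = 381 / 196.97 = 1.934 mol.
n(e⁻) = 3 × 1.934 = 5.803 mol.
Q = n(e⁻)·F = 5.803 × 96485 = 559900 C.
I = Q/t = 559900 / 3828.0 s = 146 A.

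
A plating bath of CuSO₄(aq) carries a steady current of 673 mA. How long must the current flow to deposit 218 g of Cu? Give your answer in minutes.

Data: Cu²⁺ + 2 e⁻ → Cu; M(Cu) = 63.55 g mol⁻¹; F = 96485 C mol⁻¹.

16400 min

n(Cu) = m/M = 218 / 63.55 = 3.430 mol.
Each Cu atom requires 2 electrons, so n(e⁻) = 2 × 3.430 = 6.861 mol.
Q = n(e⁻)·F = 6.861 × 96485 = 662000 C.
t = Q/I = 662000 / 0.6730 A = 983600 s = 16400 min.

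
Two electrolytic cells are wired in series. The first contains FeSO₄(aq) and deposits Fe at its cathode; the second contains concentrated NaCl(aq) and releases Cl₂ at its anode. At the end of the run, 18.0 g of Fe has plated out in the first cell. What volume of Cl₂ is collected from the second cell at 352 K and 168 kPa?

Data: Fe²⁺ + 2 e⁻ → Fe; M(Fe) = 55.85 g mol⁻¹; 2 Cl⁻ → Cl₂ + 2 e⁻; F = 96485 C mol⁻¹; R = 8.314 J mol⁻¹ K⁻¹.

5.61 L

n(Fe) = 18.0 / 55.85 = 0.3223 mol, so n(e⁻) = 2 × 0.3223 = 0.6446 mol.
The cells are in series, so the same 0.6446 mol of electrons passes through the second cell.
2 Cl⁻ → Cl₂ + 2 e⁻ — 2 mol e⁻ per mol Cl₂, so n(Cl₂) = 0.6446/2 = 0.3223 mol.
V = nRT/P = (0.3223 × 8.314 × 352) / (168 × 10³) = 0.00561 m³ = 5.61 L.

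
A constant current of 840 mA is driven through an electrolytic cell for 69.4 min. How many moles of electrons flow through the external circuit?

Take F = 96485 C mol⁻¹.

Q = I·t = 0.8400 A × 4164.0 s = 3498 C.
n(e⁻) = Q/F = 3498 / 96485 = 0.0363 mol.

0.0363 mol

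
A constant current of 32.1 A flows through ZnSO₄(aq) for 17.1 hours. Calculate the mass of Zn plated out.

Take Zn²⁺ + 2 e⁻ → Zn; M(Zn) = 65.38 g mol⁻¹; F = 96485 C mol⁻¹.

Q = I·t = 32.10 A × 61560 s = 1976000 C.
n(e⁻) = Q/F = 1976000 / 96485 = 20.48 mol.
Zn²⁺ + 2 e⁻ → Zn, so n(Zn) = n(e⁻)/2 = 10.24 mol.
m = n·M = 10.24 × 65.38 = 670 g.

670 g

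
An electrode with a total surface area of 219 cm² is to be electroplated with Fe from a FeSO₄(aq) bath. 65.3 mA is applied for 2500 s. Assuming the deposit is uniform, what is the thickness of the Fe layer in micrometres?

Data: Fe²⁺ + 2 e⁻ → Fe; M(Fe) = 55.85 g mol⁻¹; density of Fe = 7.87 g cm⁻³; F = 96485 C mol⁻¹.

0.274 μm

Q = I·t = 0.06530 × 2500.0 = 163.2 C; n(e⁻) = 0.001692 mol.
n(Fe) = n(e⁻)/2 = 0.0008460 mol, so m = 0.0008460 × 55.85 = 0.04725 g.
Volume = m/ρ = 0.04725 / 7.87 = 0.006004 cm³.
Thickness = V/A = 0.006004 / 219 = 2.74 × 10⁻⁵ cm = 0.274 μm.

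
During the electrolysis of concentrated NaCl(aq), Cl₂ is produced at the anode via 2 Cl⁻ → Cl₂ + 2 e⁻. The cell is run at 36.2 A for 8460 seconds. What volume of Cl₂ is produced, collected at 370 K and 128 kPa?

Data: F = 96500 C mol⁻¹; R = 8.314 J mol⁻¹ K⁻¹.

Q = I·t = 36.20 A × 8460.0 s = 306300 C.
n(e⁻) = Q/F = 306300 / 96500 = 3.174 mol.
2 electrons are transferred per Cl₂ molecule, so n(Cl₂) = 3.174 / 2 = 1.587 mol.
V = nRT/P = (1.587 × 8.314 × 370) / (128 × 10³ Pa) = 0.0381 m³ = 38.1 L.

38.1 L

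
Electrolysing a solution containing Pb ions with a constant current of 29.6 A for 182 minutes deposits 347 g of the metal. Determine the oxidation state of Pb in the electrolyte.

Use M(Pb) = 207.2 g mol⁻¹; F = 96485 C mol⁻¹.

Q = I·t = 29.60 A × 10920 s = 323200 C, so n(e⁻) = 323200/96485 = 3.350 mol.
n(Pb) deposited = 347 / 207.2 = 1.675 mol.
Electrons per atom = n(e⁻)/n(Pb) = 3.350 / 1.675 = 2.00 ≈ 2, so the ion is Pb²⁺.

+2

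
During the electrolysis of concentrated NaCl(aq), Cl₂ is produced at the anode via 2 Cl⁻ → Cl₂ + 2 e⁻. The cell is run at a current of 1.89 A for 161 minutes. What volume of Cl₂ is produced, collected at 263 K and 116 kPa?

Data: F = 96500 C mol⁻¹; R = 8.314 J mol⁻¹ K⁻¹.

1.78 L

Q = I·t = 1.890 A × 9660.0 s = 18260 C.
n(e⁻) = Q/F = 18260 / 96500 = 0.1892 mol.
2 electrons are transferred per Cl₂ molecule, so n(Cl₂) = 0.1892 / 2 = 0.09460 mol.
V = nRT/P = (0.09460 × 8.314 × 263) / (116 × 10³ Pa) = 0.00178 m³ = 1.78 L.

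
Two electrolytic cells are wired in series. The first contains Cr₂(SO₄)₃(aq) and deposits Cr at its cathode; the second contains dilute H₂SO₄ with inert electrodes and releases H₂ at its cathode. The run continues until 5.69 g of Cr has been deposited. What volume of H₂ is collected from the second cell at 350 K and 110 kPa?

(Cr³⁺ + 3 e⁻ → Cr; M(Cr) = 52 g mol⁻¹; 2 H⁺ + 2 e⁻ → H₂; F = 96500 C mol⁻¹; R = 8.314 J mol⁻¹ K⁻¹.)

n(Cr) = 5.69 / 52 = 0.1094 mol, so n(e⁻) = 3 × 0.1094 = 0.3283 mol.
The cells are in series, so the same 0.3283 mol of electrons passes through the second cell.
2 H⁺ + 2 e⁻ → H₂ — 2 mol e⁻ per mol H₂, so n(H₂) = 0.3283/2 = 0.1641 mol.
V = nRT/P = (0.1641 × 8.314 × 350) / (110 × 10³) = 0.00434 m³ = 4.34 L.

4.34 L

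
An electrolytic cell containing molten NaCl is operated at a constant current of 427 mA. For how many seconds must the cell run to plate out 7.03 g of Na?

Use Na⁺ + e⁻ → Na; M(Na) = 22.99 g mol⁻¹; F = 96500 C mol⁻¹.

69100 s

n(Na) = m/M = 7.03 / 22.99 = 0.3058 mol.
Each Na atom requires 1 electron, so n(e⁻) = 1 × 0.3058 = 0.3058 mol.
Q = n(e⁻)·F = 0.3058 × 96500 = 29510 C.
t = Q/I = 29510 / 0.4270 A = 69110 s.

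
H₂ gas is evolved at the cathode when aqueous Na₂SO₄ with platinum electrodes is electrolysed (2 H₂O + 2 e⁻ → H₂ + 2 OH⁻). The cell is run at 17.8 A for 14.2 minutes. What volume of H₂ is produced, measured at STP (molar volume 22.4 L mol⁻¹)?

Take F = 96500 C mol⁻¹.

1.76 L

Q = I·t = 17.80 A × 852.00 s = 15170 C.
n(e⁻) = Q/F = 15170 / 96500 = 0.1572 mol.
2 electrons are transferred per H₂ molecule, so n(H₂) = 0.1572 / 2 = 0.07858 mol.
V = n × V_m = 0.07858 × 22.4 = 1.76 L.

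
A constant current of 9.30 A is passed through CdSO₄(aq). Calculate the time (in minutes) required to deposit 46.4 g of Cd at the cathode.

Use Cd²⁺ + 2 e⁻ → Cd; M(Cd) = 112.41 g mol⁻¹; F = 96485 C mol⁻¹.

n(Cd) = m/M = 46.4 / 112.41 = 0.4128 mol.
Each Cd atom requires 2 electrons, so n(e⁻) = 2 × 0.4128 = 0.8255 mol.
Q = n(e⁻)·F = 0.8255 × 96485 = 79650 C.
t = Q/I = 79650 / 9.300 A = 8565 s = 143 min.

143 min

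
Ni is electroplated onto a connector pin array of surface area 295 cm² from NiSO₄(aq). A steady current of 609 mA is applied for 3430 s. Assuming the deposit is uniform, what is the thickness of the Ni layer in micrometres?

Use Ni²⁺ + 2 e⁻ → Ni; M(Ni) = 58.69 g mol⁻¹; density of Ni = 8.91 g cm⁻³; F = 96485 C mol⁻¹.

2.42 μm

Q = I·t = 0.6090 × 3430.0 = 2089 C; n(e⁻) = 0.02165 mol.
n(Ni) = n(e⁻)/2 = 0.01082 mol, so m = 0.01082 × 58.69 = 0.6353 g.
Volume = m/ρ = 0.6353 / 8.91 = 0.07130 cm³.
Thickness = V/A = 0.07130 / 295 = 2.42 × 10⁻⁴ cm = 2.42 μm.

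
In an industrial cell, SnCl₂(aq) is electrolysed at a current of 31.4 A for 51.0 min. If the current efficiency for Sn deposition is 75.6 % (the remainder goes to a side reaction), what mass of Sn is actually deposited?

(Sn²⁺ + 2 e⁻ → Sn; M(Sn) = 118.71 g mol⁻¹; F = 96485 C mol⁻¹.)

Q = I·t = 31.40 × 3060.0 = 96080 C.
n(e⁻) = 96080/96485 = 0.9958 mol; theoretically n(Sn) = 0.9958/2 = 0.4979 mol, m_theo = 59.11 g.
At 75.6 % efficiency, m_actual = 0.756 × 59.11 = 44.7 g.

44.7 g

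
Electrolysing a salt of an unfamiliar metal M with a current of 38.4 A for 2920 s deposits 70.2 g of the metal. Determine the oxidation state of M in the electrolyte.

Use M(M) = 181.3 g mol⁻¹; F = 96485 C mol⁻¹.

+3

Q = I·t = 38.40 A × 2920.0 s = 112100 C, so n(e⁻) = 112100/96485 = 1.162 mol.
n(M) deposited = 70.2 / 181.3 = 0.3872 mol.
Electrons per atom = n(e⁻)/n(M) = 1.162 / 0.3872 = 3.00 ≈ 3, so the ion is M³⁺.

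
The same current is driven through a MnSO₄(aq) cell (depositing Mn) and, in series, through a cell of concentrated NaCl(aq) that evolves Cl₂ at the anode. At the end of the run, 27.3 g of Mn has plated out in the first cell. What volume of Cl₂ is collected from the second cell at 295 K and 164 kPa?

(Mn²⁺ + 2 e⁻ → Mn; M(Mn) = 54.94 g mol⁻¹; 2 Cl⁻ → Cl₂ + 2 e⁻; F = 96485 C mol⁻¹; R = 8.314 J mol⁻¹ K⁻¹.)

7.43 L

n(Mn) = 27.3 / 54.94 = 0.4969 mol, so n(e⁻) = 2 × 0.4969 = 0.9938 mol.
The cells are in series, so the same 0.9938 mol of electrons passes through the second cell.
2 Cl⁻ → Cl₂ + 2 e⁻ — 2 mol e⁻ per mol Cl₂, so n(Cl₂) = 0.9938/2 = 0.4969 mol.
V = nRT/P = (0.4969 × 8.314 × 295) / (164 × 10³) = 0.00743 m³ = 7.43 L.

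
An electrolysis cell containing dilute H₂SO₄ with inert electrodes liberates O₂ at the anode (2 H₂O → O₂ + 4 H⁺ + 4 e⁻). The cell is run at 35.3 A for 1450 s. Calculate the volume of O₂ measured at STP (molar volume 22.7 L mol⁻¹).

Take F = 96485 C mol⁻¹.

3.01 L

Q = I·t = 35.30 A × 1450.0 s = 51180 C.
n(e⁻) = Q/F = 51180 / 96485 = 0.5305 mol.
4 electrons are transferred per O₂ molecule, so n(O₂) = 0.5305 / 4 = 0.1326 mol.
V = n × V_m = 0.1326 × 22.7 = 3.01 L.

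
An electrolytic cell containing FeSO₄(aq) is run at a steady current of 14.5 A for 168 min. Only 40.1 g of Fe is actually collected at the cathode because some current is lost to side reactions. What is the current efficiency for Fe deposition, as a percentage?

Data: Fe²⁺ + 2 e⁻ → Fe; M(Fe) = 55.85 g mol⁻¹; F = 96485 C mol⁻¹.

94.8 %

Q = I·t = 14.50 × 10080 = 146200 C; n(e⁻) = 146200/96485 = 1.515 mol.
Theoretical n(Fe) = n(e⁻)/2 = 0.7574 mol, i.e. m_theo = 0.7574 × 55.85 = 42.30 g.
Efficiency = m_actual / m_theo = 40.1 / 42.30 = 94.8 %.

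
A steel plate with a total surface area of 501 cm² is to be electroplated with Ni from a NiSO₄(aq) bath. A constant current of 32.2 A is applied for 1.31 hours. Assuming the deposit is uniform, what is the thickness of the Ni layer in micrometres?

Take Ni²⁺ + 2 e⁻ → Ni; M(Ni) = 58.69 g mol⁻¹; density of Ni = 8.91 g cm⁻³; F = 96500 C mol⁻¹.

Q = I·t = 32.20 × 4716.0 = 151900 C; n(e⁻) = 1.574 mol.
n(Ni) = n(e⁻)/2 = 0.7868 mol, so m = 0.7868 × 58.69 = 46.18 g.
Volume = m/ρ = 46.18 / 8.91 = 5.183 cm³.
Thickness = V/A = 5.183 / 501 = 0.0103 cm = 103 μm.

103 μm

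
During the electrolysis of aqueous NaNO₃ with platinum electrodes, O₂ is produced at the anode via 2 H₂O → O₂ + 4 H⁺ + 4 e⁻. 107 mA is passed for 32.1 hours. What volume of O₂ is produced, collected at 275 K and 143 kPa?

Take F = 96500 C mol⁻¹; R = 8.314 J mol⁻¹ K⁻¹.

0.512 L

Q = I·t = 0.1070 A × 115560 s = 12360 C.
n(e⁻) = Q/F = 12360 / 96500 = 0.1281 mol.
4 electrons are transferred per O₂ molecule, so n(O₂) = 0.1281 / 4 = 0.03203 mol.
V = nRT/P = (0.03203 × 8.314 × 275) / (143 × 10³ Pa) = 5.12 × 10⁻⁴ m³ = 0.512 L.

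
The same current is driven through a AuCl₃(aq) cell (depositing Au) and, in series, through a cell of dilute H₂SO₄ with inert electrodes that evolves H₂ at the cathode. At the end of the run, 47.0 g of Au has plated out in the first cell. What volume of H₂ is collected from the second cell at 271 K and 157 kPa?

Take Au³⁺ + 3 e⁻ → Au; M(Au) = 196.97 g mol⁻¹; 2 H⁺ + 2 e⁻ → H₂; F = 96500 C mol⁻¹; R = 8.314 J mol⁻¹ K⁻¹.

5.14 L

n(Au) = 47.0 / 196.97 = 0.2386 mol, so n(e⁻) = 3 × 0.2386 = 0.7158 mol.
The cells are in series, so the same 0.7158 mol of electrons passes through the second cell.
2 H⁺ + 2 e⁻ → H₂ — 2 mol e⁻ per mol H₂, so n(H₂) = 0.7158/2 = 0.3579 mol.
V = nRT/P = (0.3579 × 8.314 × 271) / (157 × 10³) = 0.00514 m³ = 5.14 L.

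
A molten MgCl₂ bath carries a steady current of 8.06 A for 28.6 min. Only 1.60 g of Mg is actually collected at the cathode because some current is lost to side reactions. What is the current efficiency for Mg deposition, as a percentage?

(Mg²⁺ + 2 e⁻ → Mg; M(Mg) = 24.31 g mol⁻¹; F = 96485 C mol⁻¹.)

91.8 %

Q = I·t = 8.060 × 1716.0 = 13830 C; n(e⁻) = 13830/96485 = 0.1433 mol.
Theoretical n(Mg) = n(e⁻)/2 = 0.07167 mol, i.e. m_theo = 0.07167 × 24.31 = 1.742 g.
Efficiency = m_actual / m_theo = 1.60 / 1.742 = 91.8 %.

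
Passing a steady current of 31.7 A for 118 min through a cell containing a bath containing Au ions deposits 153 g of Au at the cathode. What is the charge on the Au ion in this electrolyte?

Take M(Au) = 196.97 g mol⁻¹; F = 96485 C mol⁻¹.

+3

Q = I·t = 31.70 A × 7080.0 s = 224400 C, so n(e⁻) = 224400/96485 = 2.326 mol.
n(Au) deposited = 153 / 196.97 = 0.7768 mol.
Electrons per atom = n(e⁻)/n(Au) = 2.326 / 0.7768 = 2.99 ≈ 3, so the ion is Au³⁺.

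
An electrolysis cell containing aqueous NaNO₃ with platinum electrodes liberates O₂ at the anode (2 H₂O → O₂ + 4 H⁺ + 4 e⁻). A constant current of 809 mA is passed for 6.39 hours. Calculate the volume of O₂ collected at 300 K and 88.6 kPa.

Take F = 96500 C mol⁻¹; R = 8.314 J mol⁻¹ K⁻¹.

1.36 L

Q = I·t = 0.8090 A × 23004 s = 18610 C.
n(e⁻) = Q/F = 18610 / 96500 = 0.1929 mol.
4 electrons are transferred per O₂ molecule, so n(O₂) = 0.1929 / 4 = 0.04821 mol.
V = nRT/P = (0.04821 × 8.314 × 300) / (88.6 × 10³ Pa) = 0.00136 m³ = 1.36 L.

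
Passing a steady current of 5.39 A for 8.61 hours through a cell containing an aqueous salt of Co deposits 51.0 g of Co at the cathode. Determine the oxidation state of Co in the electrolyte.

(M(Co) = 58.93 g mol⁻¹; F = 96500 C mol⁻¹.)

+2

Q = I·t = 5.390 A × 30996 s = 167100 C, so n(e⁻) = 167100/96500 = 1.731 mol.
n(Co) deposited = 51.0 / 58.93 = 0.8654 mol.
Electrons per atom = n(e⁻)/n(Co) = 1.731 / 0.8654 = 2.00 ≈ 2, so the ion is Co²⁺.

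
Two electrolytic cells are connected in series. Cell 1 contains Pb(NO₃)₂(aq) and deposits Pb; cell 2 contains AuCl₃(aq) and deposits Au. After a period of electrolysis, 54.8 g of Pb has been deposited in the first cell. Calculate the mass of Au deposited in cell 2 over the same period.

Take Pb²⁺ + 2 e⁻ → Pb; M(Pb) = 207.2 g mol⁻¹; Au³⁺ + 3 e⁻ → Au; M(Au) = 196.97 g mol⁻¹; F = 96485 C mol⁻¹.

34.7 g

n(Pb) = 54.8 / 207.2 = 0.2645 mol.
Since Pb²⁺ + 2 e⁻ → Pb, n(e⁻) passed = 2 × 0.2645 = 0.5290 mol.
Cells in series carry the same charge, so the same 0.5290 mol of electrons passes through cell 2.
Au³⁺ + 3 e⁻ → Au, so n(Au) = 0.5290 / 3 = 0.1763 mol.
m(Au) = 0.1763 × 196.97 = 34.7 g.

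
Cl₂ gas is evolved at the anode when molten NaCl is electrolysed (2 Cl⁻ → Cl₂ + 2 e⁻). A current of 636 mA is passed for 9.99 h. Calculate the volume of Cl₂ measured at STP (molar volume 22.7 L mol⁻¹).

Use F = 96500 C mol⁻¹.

2.69 L

Q = I·t = 0.6360 A × 35964 s = 22870 C.
n(e⁻) = Q/F = 22870 / 96500 = 0.2370 mol.
2 electrons are transferred per Cl₂ molecule, so n(Cl₂) = 0.2370 / 2 = 0.1185 mol.
V = n × V_m = 0.1185 × 22.7 = 2.69 L.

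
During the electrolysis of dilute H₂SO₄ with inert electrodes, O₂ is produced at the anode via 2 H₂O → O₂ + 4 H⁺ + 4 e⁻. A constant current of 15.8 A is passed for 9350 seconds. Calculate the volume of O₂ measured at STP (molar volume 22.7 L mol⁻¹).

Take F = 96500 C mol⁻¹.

8.69 L

Q = I·t = 15.80 A × 9350.0 s = 147700 C.
n(e⁻) = Q/F = 147700 / 96500 = 1.531 mol.
4 electrons are transferred per O₂ molecule, so n(O₂) = 1.531 / 4 = 0.3827 mol.
V = n × V_m = 0.3827 × 22.7 = 8.69 L.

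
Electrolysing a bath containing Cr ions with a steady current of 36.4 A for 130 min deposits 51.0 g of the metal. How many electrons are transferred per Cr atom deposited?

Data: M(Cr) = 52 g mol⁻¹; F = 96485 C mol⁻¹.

3

Q = I·t = 36.40 A × 7800.0 s = 283900 C, so n(e⁻) = 283900/96485 = 2.943 mol.
n(Cr) deposited = 51.0 / 52 = 0.9808 mol.
Electrons per atom = n(e⁻)/n(Cr) = 2.943 / 0.9808 = 3.00 ≈ 3, so the ion is Cr³⁺.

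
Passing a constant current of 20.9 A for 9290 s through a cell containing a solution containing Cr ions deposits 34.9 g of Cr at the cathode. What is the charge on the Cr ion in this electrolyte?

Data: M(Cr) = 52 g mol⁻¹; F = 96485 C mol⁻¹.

+3

Q = I·t = 20.90 A × 9290.0 s = 194200 C, so n(e⁻) = 194200/96485 = 2.012 mol.
n(Cr) deposited = 34.9 / 52 = 0.6712 mol.
Electrons per atom = n(e⁻)/n(Cr) = 2.012 / 0.6712 = 3.00 ≈ 3, so the ion is Cr³⁺.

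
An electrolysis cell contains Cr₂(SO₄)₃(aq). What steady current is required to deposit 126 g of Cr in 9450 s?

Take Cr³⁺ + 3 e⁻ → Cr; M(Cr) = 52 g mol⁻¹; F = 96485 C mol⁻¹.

74.2 A

n(Cr) = 126 / 52 = 2.423 mol.
n(e⁻) = 3 × 2.423 = 7.269 mol.
Q = n(e⁻)·F = 7.269 × 96485 = 701400 C.
I = Q/t = 701400 / 9450.0 s = 74.2 A.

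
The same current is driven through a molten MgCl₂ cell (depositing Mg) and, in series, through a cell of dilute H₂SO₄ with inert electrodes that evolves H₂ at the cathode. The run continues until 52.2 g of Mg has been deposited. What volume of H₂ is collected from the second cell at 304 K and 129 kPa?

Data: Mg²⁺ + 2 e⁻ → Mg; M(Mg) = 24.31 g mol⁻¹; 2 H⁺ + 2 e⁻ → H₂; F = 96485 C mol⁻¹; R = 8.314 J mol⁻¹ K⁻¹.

n(Mg) = 52.2 / 24.31 = 2.147 mol, so n(e⁻) = 2 × 2.147 = 4.295 mol.
The cells are in series, so the same 4.295 mol of electrons passes through the second cell.
2 H⁺ + 2 e⁻ → H₂ — 2 mol e⁻ per mol H₂, so n(H₂) = 4.295/2 = 2.147 mol.
V = nRT/P = (2.147 × 8.314 × 304) / (129 × 10³) = 0.0421 m³ = 42.1 L.

42.1 L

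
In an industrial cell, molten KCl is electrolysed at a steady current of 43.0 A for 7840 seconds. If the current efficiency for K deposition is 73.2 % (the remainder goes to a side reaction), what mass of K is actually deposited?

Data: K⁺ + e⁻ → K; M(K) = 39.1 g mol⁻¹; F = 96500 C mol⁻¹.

Q = I·t = 43.00 × 7840.0 = 337100 C.
n(e⁻) = 337100/96500 = 3.493 mol; theoretically n(K) = 3.493/1 = 3.493 mol, m_theo = 136.6 g.
At 73.2 % efficiency, m_actual = 0.732 × 136.6 = 100 g.

100 g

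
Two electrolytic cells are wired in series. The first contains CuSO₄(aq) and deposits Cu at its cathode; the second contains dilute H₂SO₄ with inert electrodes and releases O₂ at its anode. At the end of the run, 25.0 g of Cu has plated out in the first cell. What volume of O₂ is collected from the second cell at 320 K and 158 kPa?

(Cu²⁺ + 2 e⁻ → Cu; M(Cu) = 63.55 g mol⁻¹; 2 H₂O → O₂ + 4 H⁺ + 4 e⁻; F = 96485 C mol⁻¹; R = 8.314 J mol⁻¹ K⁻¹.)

n(Cu) = 25.0 / 63.55 = 0.3934 mol, so n(e⁻) = 2 × 0.3934 = 0.7868 mol.
The cells are in series, so the same 0.7868 mol of electrons passes through the second cell.
2 H₂O → O₂ + 4 H⁺ + 4 e⁻ — 4 mol e⁻ per mol O₂, so n(O₂) = 0.7868/4 = 0.1967 mol.
V = nRT/P = (0.1967 × 8.314 × 320) / (158 × 10³) = 0.00331 m³ = 3.31 L.

3.31 L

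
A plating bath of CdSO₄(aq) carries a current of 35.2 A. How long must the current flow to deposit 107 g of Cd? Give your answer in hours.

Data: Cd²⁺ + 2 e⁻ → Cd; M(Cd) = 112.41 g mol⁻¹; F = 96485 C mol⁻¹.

1.45 h

n(Cd) = m/M = 107 / 112.41 = 0.9519 mol.
Each Cd atom requires 2 electrons, so n(e⁻) = 2 × 0.9519 = 1.904 mol.
Q = n(e⁻)·F = 1.904 × 96485 = 183700 C.
t = Q/I = 183700 / 35.20 A = 5218 s = 1.45 h.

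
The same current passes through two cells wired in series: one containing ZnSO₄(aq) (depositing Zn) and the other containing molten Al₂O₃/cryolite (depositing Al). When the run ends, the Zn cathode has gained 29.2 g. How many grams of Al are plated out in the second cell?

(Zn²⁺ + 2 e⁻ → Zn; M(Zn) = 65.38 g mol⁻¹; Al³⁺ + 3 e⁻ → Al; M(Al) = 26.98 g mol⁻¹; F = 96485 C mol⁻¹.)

8.03 g

n(Zn) = 29.2 / 65.38 = 0.4466 mol.
Since Zn²⁺ + 2 e⁻ → Zn, n(e⁻) passed = 2 × 0.4466 = 0.8932 mol.
Cells in series carry the same charge, so the same 0.8932 mol of electrons passes through cell 2.
Al³⁺ + 3 e⁻ → Al, so n(Al) = 0.8932 / 3 = 0.2977 mol.
m(Al) = 0.2977 × 26.98 = 8.03 g.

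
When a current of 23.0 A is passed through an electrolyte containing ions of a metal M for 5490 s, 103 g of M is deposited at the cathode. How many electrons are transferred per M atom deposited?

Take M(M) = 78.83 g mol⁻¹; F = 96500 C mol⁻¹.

1

Q = I·t = 23.00 A × 5490.0 s = 126300 C, so n(e⁻) = 126300/96500 = 1.308 mol.
n(M) deposited = 103 / 78.83 = 1.307 mol.
Electrons per atom = n(e⁻)/n(M) = 1.308 / 1.307 = 1.00 ≈ 1, so the ion is M⁺.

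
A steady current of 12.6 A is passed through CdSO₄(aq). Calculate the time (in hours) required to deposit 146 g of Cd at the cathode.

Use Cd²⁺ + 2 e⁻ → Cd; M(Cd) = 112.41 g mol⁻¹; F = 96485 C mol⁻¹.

n(Cd) = m/M = 146 / 112.41 = 1.299 mol.
Each Cd atom requires 2 electrons, so n(e⁻) = 2 × 1.299 = 2.598 mol.
Q = n(e⁻)·F = 2.598 × 96485 = 250600 C.
t = Q/I = 250600 / 12.60 A = 19890 s = 5.53 h.

5.53 h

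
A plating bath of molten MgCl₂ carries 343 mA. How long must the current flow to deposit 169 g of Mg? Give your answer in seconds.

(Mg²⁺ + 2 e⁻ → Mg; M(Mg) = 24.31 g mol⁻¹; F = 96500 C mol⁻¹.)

n(Mg) = m/M = 169 / 24.31 = 6.952 mol.
Each Mg atom requires 2 electrons, so n(e⁻) = 2 × 6.952 = 13.90 mol.
Q = n(e⁻)·F = 13.90 × 96500 = 1342000 C.
t = Q/I = 1342000 / 0.3430 A = 3912000 s.

3.91 × 10⁶ s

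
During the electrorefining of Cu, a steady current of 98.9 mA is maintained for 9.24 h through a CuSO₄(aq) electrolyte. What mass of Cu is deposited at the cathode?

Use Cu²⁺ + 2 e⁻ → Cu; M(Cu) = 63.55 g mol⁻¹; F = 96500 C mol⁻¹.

Q = I·t = 0.09890 A × 33264 s = 3290 C.
n(e⁻) = Q/F = 3290 / 96500 = 0.03409 mol.
Cu²⁺ + 2 e⁻ → Cu, so n(Cu) = n(e⁻)/2 = 0.01705 mol.
m = n·M = 0.01705 × 63.55 = 1.08 g.

1.08 g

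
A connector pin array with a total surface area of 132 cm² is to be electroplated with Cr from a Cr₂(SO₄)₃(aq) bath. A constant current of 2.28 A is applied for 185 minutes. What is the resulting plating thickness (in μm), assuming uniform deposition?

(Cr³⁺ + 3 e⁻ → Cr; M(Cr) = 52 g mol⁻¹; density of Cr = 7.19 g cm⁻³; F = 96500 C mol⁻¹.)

Q = I·t = 2.280 × 11100 = 25310 C; n(e⁻) = 0.2623 mol.
n(Cr) = n(e⁻)/3 = 0.08742 mol, so m = 0.08742 × 52 = 4.546 g.
Volume = m/ρ = 4.546 / 7.19 = 0.6322 cm³.
Thickness = V/A = 0.6322 / 132 = 0.00479 cm = 47.9 μm.

47.9 μm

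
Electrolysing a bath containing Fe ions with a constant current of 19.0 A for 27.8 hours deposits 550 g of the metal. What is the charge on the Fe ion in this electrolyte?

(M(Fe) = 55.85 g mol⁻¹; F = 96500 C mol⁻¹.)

Q = I·t = 19.00 A × 100080 s = 1902000 C, so n(e⁻) = 1902000/96500 = 19.70 mol.
n(Fe) deposited = 550 / 55.85 = 9.848 mol.
Electrons per atom = n(e⁻)/n(Fe) = 19.70 / 9.848 = 2.00 ≈ 2, so the ion is Fe²⁺.

+2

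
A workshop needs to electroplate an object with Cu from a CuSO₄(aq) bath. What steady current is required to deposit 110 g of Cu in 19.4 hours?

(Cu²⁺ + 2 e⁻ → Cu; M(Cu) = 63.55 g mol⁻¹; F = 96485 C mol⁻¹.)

n(Cu) = 110 / 63.55 = 1.731 mol.
n(e⁻) = 2 × 1.731 = 3.462 mol.
Q = n(e⁻)·F = 3.462 × 96485 = 334000 C.
I = Q/t = 334000 / 69840 s = 4.78 A.

4.78 A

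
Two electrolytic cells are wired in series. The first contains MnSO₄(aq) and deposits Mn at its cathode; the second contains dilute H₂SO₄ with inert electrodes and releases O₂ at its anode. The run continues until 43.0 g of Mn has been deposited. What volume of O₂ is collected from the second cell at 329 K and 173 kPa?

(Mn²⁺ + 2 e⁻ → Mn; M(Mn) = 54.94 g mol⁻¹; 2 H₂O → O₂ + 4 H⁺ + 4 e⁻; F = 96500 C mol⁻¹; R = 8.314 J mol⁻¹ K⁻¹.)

6.19 L

n(Mn) = 43.0 / 54.94 = 0.7827 mol, so n(e⁻) = 2 × 0.7827 = 1.565 mol.
The cells are in series, so the same 1.565 mol of electrons passes through the second cell.
2 H₂O → O₂ + 4 H⁺ + 4 e⁻ — 4 mol e⁻ per mol O₂, so n(O₂) = 1.565/4 = 0.3913 mol.
V = nRT/P = (0.3913 × 8.314 × 329) / (173 × 10³) = 0.00619 m³ = 6.19 L.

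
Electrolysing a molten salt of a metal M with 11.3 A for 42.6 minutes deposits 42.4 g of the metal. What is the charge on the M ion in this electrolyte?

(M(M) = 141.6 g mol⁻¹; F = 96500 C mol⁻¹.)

+1

Q = I·t = 11.30 A × 2556.0 s = 28880 C, so n(e⁻) = 28880/96500 = 0.2993 mol.
n(M) deposited = 42.4 / 141.6 = 0.2994 mol.
Electrons per atom = n(e⁻)/n(M) = 0.2993 / 0.2994 = 1.00 ≈ 1, so the ion is M⁺.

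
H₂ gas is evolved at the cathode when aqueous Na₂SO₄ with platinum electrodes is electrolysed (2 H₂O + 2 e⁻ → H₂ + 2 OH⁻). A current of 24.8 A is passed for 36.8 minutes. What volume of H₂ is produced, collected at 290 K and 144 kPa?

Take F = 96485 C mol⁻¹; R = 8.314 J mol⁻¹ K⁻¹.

4.75 L

Q = I·t = 24.80 A × 2208.0 s = 54760 C.
n(e⁻) = Q/F = 54760 / 96485 = 0.5675 mol.
2 electrons are transferred per H₂ molecule, so n(H₂) = 0.5675 / 2 = 0.2838 mol.
V = nRT/P = (0.2838 × 8.314 × 290) / (144 × 10³ Pa) = 0.00475 m³ = 4.75 L.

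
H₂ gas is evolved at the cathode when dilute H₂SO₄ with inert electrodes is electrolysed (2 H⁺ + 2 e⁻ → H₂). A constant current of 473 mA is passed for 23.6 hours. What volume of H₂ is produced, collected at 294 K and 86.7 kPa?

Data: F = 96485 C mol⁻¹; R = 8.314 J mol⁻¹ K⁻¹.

Q = I·t = 0.4730 A × 84960 s = 40190 C.
n(e⁻) = Q/F = 40190 / 96485 = 0.4165 mol.
2 electrons are transferred per H₂ molecule, so n(H₂) = 0.4165 / 2 = 0.2083 mol.
V = nRT/P = (0.2083 × 8.314 × 294) / (86.7 × 10³ Pa) = 0.00587 m³ = 5.87 L.

5.87 L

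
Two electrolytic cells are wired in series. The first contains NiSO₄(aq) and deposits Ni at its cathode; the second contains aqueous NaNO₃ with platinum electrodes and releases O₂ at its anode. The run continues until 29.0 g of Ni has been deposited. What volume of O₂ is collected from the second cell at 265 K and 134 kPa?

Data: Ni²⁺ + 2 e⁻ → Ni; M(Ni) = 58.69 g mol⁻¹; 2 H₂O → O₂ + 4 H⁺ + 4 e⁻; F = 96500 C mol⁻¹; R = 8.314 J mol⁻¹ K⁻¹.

4.06 L

n(Ni) = 29.0 / 58.69 = 0.4941 mol, so n(e⁻) = 2 × 0.4941 = 0.9882 mol.
The cells are in series, so the same 0.9882 mol of electrons passes through the second cell.
2 H₂O → O₂ + 4 H⁺ + 4 e⁻ — 4 mol e⁻ per mol O₂, so n(O₂) = 0.9882/4 = 0.2471 mol.
V = nRT/P = (0.2471 × 8.314 × 265) / (134 × 10³) = 0.00406 m³ = 4.06 L.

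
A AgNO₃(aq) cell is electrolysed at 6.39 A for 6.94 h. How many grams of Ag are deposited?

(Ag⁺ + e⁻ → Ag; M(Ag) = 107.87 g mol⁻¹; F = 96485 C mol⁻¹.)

Q = I·t = 6.390 A × 24984 s = 159600 C.
n(e⁻) = Q/F = 159600 / 96485 = 1.655 mol.
Ag⁺ + e⁻ → Ag, so n(Ag) = n(e⁻)/1 = 1.655 mol.
m = n·M = 1.655 × 107.87 = 178 g.

178 g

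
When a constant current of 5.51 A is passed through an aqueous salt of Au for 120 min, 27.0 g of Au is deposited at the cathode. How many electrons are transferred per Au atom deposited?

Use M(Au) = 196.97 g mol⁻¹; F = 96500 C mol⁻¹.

Q = I·t = 5.510 A × 7200.0 s = 39670 C, so n(e⁻) = 39670/96500 = 0.4111 mol.
n(Au) deposited = 27.0 / 196.97 = 0.1371 mol.
Electrons per atom = n(e⁻)/n(Au) = 0.4111 / 0.1371 = 3.00 ≈ 3, so the ion is Au³⁺.

3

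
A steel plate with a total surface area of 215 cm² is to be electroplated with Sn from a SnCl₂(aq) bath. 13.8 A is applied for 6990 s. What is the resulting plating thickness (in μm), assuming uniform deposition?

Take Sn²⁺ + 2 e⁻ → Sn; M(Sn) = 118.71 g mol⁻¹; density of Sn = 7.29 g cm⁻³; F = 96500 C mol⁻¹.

379 μm

Q = I·t = 13.80 × 6990.0 = 96460 C; n(e⁻) = 0.9996 mol.
n(Sn) = n(e⁻)/2 = 0.4998 mol, so m = 0.4998 × 118.71 = 59.33 g.
Volume = m/ρ = 59.33 / 7.29 = 8.139 cm³.
Thickness = V/A = 8.139 / 215 = 0.0379 cm = 379 μm.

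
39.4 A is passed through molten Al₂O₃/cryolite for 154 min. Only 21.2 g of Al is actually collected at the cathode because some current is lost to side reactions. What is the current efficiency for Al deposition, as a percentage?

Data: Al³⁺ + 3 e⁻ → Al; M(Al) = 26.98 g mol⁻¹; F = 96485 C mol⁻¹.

Q = I·t = 39.40 × 9240.0 = 364100 C; n(e⁻) = 364100/96485 = 3.773 mol.
Theoretical n(Al) = n(e⁻)/3 = 1.258 mol, i.e. m_theo = 1.258 × 26.98 = 33.93 g.
Efficiency = m_actual / m_theo = 21.2 / 33.93 = 62.5 %.

62.5 %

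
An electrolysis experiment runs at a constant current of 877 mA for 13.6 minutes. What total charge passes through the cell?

716 C

Q = I·t = 0.8770 A × 816.00 s = 716 C.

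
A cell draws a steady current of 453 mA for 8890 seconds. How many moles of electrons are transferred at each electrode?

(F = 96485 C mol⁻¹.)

Q = I·t = 0.4530 A × 8890.0 s = 4027 C.
n(e⁻) = Q/F = 4027 / 96485 = 0.0417 mol.

0.0417 mol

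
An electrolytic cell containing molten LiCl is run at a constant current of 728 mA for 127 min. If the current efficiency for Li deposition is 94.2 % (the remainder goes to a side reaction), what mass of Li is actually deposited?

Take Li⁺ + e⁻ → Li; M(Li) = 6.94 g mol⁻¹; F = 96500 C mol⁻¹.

0.376 g

Q = I·t = 0.7280 × 7620.0 = 5547 C.
n(e⁻) = 5547/96500 = 0.05749 mol; theoretically n(Li) = 0.05749/1 = 0.05749 mol, m_theo = 0.3990 g.
At 94.2 % efficiency, m_actual = 0.942 × 0.3990 = 0.376 g.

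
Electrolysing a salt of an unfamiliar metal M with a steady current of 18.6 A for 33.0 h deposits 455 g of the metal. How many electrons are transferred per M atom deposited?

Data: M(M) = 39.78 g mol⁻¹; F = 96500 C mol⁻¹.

Q = I·t = 18.60 A × 118800 s = 2210000 C, so n(e⁻) = 2210000/96500 = 22.90 mol.
n(M) deposited = 455 / 39.78 = 11.44 mol.
Electrons per atom = n(e⁻)/n(M) = 22.90 / 11.44 = 2.00 ≈ 2, so the ion is M²⁺.

2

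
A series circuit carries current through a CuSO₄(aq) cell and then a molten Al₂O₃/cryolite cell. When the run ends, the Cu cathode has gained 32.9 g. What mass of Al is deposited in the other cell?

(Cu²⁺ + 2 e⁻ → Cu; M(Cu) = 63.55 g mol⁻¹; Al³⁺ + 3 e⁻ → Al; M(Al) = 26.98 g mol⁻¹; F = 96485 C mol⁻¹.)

9.31 g

n(Cu) = 32.9 / 63.55 = 0.5177 mol.
Since Cu²⁺ + 2 e⁻ → Cu, n(e⁻) passed = 2 × 0.5177 = 1.035 mol.
Cells in series carry the same charge, so the same 1.035 mol of electrons passes through cell 2.
Al³⁺ + 3 e⁻ → Al, so n(Al) = 1.035 / 3 = 0.3451 mol.
m(Al) = 0.3451 × 26.98 = 9.31 g.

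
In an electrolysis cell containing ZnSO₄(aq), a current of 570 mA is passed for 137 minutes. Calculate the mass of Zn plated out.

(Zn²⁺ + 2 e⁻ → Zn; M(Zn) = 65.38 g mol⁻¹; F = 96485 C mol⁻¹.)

Q = I·t = 0.5700 A × 8220.0 s = 4685 C.
n(e⁻) = Q/F = 4685 / 96485 = 0.04856 mol.
Zn²⁺ + 2 e⁻ → Zn, so n(Zn) = n(e⁻)/2 = 0.02428 mol.
m = n·M = 0.02428 × 65.38 = 1.59 g.

1.59 g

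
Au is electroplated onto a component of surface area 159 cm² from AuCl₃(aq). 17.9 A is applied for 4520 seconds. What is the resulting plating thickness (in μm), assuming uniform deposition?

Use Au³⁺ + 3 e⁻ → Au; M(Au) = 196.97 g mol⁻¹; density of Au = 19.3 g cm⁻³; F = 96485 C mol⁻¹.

Q = I·t = 17.90 × 4520.0 = 80910 C; n(e⁻) = 0.8386 mol.
n(Au) = n(e⁻)/3 = 0.2795 mol, so m = 0.2795 × 196.97 = 55.06 g.
Volume = m/ρ = 55.06 / 19.3 = 2.853 cm³.
Thickness = V/A = 2.853 / 159 = 0.0179 cm = 179 μm.

179 μm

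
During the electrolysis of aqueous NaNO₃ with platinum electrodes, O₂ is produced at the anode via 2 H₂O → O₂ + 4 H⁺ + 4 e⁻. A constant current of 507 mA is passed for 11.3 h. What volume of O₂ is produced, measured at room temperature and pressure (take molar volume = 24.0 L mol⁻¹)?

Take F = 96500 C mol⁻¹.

Q = I·t = 0.5070 A × 40680 s = 20620 C.
n(e⁻) = Q/F = 20620 / 96500 = 0.2137 mol.
4 electrons are transferred per O₂ molecule, so n(O₂) = 0.2137 / 4 = 0.05343 mol.
V = n × V_m = 0.05343 × 24.0 = 1.28 L.

1.28 L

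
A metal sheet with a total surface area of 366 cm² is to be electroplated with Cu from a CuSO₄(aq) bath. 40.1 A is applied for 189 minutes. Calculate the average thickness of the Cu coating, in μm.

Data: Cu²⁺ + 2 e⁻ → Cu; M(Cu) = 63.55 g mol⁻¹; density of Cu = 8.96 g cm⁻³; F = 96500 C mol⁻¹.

Q = I·t = 40.10 × 11340 = 454700 C; n(e⁻) = 4.712 mol.
n(Cu) = n(e⁻)/2 = 2.356 mol, so m = 2.356 × 63.55 = 149.7 g.
Volume = m/ρ = 149.7 / 8.96 = 16.71 cm³.
Thickness = V/A = 16.71 / 366 = 0.0457 cm = 457 μm.

457 μm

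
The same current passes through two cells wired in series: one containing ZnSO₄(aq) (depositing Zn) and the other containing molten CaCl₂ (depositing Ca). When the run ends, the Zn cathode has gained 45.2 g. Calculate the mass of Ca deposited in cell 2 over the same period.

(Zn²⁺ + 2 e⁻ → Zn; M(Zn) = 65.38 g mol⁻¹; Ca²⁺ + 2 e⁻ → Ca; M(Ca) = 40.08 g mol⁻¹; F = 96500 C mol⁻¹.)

27.7 g

n(Zn) = 45.2 / 65.38 = 0.6913 mol.
Since Zn²⁺ + 2 e⁻ → Zn, n(e⁻) passed = 2 × 0.6913 = 1.383 mol.
Cells in series carry the same charge, so the same 1.383 mol of electrons passes through cell 2.
Ca²⁺ + 2 e⁻ → Ca, so n(Ca) = 1.383 / 2 = 0.6913 mol.
m(Ca) = 0.6913 × 40.08 = 27.7 g.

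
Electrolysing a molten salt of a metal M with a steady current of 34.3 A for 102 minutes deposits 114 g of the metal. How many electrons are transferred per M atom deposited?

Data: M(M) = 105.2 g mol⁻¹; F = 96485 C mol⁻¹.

Q = I·t = 34.30 A × 6120.0 s = 209900 C, so n(e⁻) = 209900/96485 = 2.176 mol.
n(M) deposited = 114 / 105.2 = 1.084 mol.
Electrons per atom = n(e⁻)/n(M) = 2.176 / 1.084 = 2.01 ≈ 2, so the ion is M²⁺.

2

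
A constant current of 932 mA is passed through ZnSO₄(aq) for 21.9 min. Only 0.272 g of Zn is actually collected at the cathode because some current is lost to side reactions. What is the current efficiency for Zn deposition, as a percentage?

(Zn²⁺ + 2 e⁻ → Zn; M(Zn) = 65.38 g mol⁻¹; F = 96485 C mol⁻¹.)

65.6 %

Q = I·t = 0.9320 × 1314.0 = 1225 C; n(e⁻) = 1225/96485 = 0.01269 mol.
Theoretical n(Zn) = n(e⁻)/2 = 0.006346 mol, i.e. m_theo = 0.006346 × 65.38 = 0.4149 g.
Efficiency = m_actual / m_theo = 0.272 / 0.4149 = 65.6 %.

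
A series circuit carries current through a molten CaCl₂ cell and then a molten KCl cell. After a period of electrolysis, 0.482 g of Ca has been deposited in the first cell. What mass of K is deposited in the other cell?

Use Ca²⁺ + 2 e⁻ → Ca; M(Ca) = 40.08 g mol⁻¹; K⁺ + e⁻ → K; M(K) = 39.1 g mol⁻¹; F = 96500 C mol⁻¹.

0.940 g

n(Ca) = 0.482 / 40.08 = 0.01203 mol.
Since Ca²⁺ + 2 e⁻ → Ca, n(e⁻) passed = 2 × 0.01203 = 0.02405 mol.
Cells in series carry the same charge, so the same 0.02405 mol of electrons passes through cell 2.
K⁺ + e⁻ → K, so n(K) = 0.02405 / 1 = 0.02405 mol.
m(K) = 0.02405 × 39.1 = 0.940 g.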